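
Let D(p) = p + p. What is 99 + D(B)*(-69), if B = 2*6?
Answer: -1557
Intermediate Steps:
B = 12
D(p) = 2*p
99 + D(B)*(-69) = 99 + (2*12)*(-69) = 99 + 24*(-69) = 99 - 1656 = -1557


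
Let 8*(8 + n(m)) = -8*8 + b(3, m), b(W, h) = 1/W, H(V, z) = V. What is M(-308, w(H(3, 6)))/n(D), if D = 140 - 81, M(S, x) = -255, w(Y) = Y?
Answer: 6120/383 ≈ 15.979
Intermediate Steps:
D = 59
n(m) = -383/24 (n(m) = -8 + (-8*8 + 1/3)/8 = -8 + (-64 + ⅓)/8 = -8 + (⅛)*(-191/3) = -8 - 191/24 = -383/24)
M(-308, w(H(3, 6)))/n(D) = -255/(-383/24) = -255*(-24/383) = 6120/383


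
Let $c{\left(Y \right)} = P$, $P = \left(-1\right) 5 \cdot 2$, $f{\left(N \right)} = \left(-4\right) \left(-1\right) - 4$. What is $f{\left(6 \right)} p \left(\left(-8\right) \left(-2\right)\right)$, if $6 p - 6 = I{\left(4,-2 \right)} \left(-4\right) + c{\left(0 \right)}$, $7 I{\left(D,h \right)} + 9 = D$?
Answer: $0$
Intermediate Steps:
$f{\left(N \right)} = 0$ ($f{\left(N \right)} = 4 - 4 = 0$)
$P = -10$ ($P = \left(-5\right) 2 = -10$)
$I{\left(D,h \right)} = - \frac{9}{7} + \frac{D}{7}$
$c{\left(Y \right)} = -10$
$p = - \frac{4}{21}$ ($p = 1 + \frac{\left(- \frac{9}{7} + \frac{1}{7} \cdot 4\right) \left(-4\right) - 10}{6} = 1 + \frac{\left(- \frac{9}{7} + \frac{4}{7}\right) \left(-4\right) - 10}{6} = 1 + \frac{\left(- \frac{5}{7}\right) \left(-4\right) - 10}{6} = 1 + \frac{\frac{20}{7} - 10}{6} = 1 + \frac{1}{6} \left(- \frac{50}{7}\right) = 1 - \frac{25}{21} = - \frac{4}{21} \approx -0.19048$)
$f{\left(6 \right)} p \left(\left(-8\right) \left(-2\right)\right) = 0 \left(- \frac{4}{21}\right) \left(\left(-8\right) \left(-2\right)\right) = 0 \cdot 16 = 0$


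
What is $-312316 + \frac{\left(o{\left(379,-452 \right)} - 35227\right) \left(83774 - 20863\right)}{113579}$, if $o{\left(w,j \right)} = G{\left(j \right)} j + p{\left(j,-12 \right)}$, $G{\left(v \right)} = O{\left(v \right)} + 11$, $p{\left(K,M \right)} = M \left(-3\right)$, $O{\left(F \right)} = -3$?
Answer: $- \frac{715357097}{2143} \approx -3.3381 \cdot 10^{5}$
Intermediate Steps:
$p{\left(K,M \right)} = - 3 M$
$G{\left(v \right)} = 8$ ($G{\left(v \right)} = -3 + 11 = 8$)
$o{\left(w,j \right)} = 36 + 8 j$ ($o{\left(w,j \right)} = 8 j - -36 = 8 j + 36 = 36 + 8 j$)
$-312316 + \frac{\left(o{\left(379,-452 \right)} - 35227\right) \left(83774 - 20863\right)}{113579} = -312316 + \frac{\left(\left(36 + 8 \left(-452\right)\right) - 35227\right) \left(83774 - 20863\right)}{113579} = -312316 + \left(\left(36 - 3616\right) - 35227\right) \left(83774 - 20863\right) \frac{1}{113579} = -312316 + \left(-3580 - 35227\right) 62911 \cdot \frac{1}{113579} = -312316 + \left(-38807\right) 62911 \cdot \frac{1}{113579} = -312316 - \frac{46063909}{2143} = - \frac{715357097}{2143}$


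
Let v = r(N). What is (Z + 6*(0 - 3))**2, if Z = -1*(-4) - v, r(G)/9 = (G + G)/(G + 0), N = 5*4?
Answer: 1024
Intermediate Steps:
N = 20
r(G) = 18 (r(G) = 9*((G + G)/(G + 0)) = 9*((2*G)/G) = 9*2 = 18)
v = 18
Z = -14 (Z = -1*(-4) - 1*18 = 4 - 18 = -14)
(Z + 6*(0 - 3))**2 = (-14 + 6*(0 - 3))**2 = (-14 + 6*(-3))**2 = (-14 - 18)**2 = (-32)**2 = 1024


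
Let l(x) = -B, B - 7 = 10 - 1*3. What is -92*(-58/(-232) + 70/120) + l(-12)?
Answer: -272/3 ≈ -90.667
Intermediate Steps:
B = 14 (B = 7 + (10 - 1*3) = 7 + (10 - 3) = 7 + 7 = 14)
l(x) = -14 (l(x) = -1*14 = -14)
-92*(-58/(-232) + 70/120) + l(-12) = -92*(-58/(-232) + 70/120) - 14 = -92*(-58*(-1/232) + 70*(1/120)) - 14 = -92*(¼ + 7/12) - 14 = -92*⅚ - 14 = -230/3 - 14 = -272/3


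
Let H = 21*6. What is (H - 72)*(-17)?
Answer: -918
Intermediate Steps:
H = 126
(H - 72)*(-17) = (126 - 72)*(-17) = 54*(-17) = -918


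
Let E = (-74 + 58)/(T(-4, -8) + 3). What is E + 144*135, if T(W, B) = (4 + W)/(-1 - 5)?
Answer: 58304/3 ≈ 19435.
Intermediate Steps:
T(W, B) = -⅔ - W/6 (T(W, B) = (4 + W)/(-6) = (4 + W)*(-⅙) = -⅔ - W/6)
E = -16/3 (E = (-74 + 58)/((-⅔ - ⅙*(-4)) + 3) = -16/((-⅔ + ⅔) + 3) = -16/(0 + 3) = -16/3 ≈ -5.3333)
E + 144*135 = -16/3 + 144*135 = -16/3 + 19440 = 58304/3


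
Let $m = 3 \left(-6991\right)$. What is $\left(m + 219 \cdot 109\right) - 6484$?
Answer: $-3586$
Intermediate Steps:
$m = -20973$
$\left(m + 219 \cdot 109\right) - 6484 = \left(-20973 + 219 \cdot 109\right) - 6484 = \left(-20973 + 23871\right) - 6484 = 2898 - 6484 = -3586$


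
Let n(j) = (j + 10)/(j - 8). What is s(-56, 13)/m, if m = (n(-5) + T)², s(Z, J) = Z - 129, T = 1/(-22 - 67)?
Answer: -247650065/209764 ≈ -1180.6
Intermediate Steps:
n(j) = (10 + j)/(-8 + j)
T = -1/89 (T = 1/(-89) = -1/89 ≈ -0.011236)
s(Z, J) = -129 + Z
m = 209764/1338649 (m = ((10 - 5)/(-8 - 5) - 1/89)² = (5/(-13) - 1/89)² = (-1/13*5 - 1/89)² = (-5/13 - 1/89)² = (-458/1157)² = 209764/1338649 ≈ 0.15670)
s(-56, 13)/m = (-129 - 56)/(209764/1338649) = -185*1338649/209764 = -247650065/209764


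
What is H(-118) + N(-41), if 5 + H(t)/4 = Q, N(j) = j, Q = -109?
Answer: -497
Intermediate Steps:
H(t) = -456 (H(t) = -20 + 4*(-109) = -20 - 436 = -456)
H(-118) + N(-41) = -456 - 41 = -497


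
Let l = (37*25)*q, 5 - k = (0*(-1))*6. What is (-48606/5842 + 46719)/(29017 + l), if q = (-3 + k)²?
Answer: 136441896/95566357 ≈ 1.4277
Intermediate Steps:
k = 5 (k = 5 - 0*(-1)*6 = 5 - 0*6 = 5 - 1*0 = 5 + 0 = 5)
q = 4 (q = (-3 + 5)² = 2² = 4)
l = 3700 (l = (37*25)*4 = 925*4 = 3700)
(-48606/5842 + 46719)/(29017 + l) = (-48606/5842 + 46719)/(29017 + 3700) = (-48606*1/5842 + 46719)/32717 = (-24303/2921 + 46719)*(1/32717) = (136441896/2921)*(1/32717) = 136441896/95566357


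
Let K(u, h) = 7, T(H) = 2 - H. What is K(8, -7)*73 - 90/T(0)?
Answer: 466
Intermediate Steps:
K(8, -7)*73 - 90/T(0) = 7*73 - 90/(2 - 1*0) = 511 - 90/(2 + 0) = 511 - 90/2 = 511 - 90*1/2 = 511 - 45 = 466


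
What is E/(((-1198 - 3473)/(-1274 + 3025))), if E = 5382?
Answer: -1047098/519 ≈ -2017.5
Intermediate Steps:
E/(((-1198 - 3473)/(-1274 + 3025))) = 5382/(((-1198 - 3473)/(-1274 + 3025))) = 5382/((-4671/1751)) = 5382/((-4671*1/1751)) = 5382/(-4671/1751) = 5382*(-1751/4671) = -1047098/519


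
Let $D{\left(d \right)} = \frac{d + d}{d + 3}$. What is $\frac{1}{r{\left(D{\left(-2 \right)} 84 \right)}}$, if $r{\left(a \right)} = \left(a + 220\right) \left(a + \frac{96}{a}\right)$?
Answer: $\frac{7}{273064} \approx 2.5635 \cdot 10^{-5}$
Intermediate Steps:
$D{\left(d \right)} = \frac{2 d}{3 + d}$
$r{\left(a \right)} = \left(220 + a\right) \left(a + \frac{96}{a}\right)$
$\frac{1}{r{\left(D{\left(-2 \right)} 84 \right)}} = \frac{1}{96 + \left(2 \left(-2\right) \frac{1}{3 - 2} \cdot 84\right)^{2} + 220 \cdot 2 \left(-2\right) \frac{1}{3 - 2} \cdot 84 + \frac{21120}{2 \left(-2\right) \frac{1}{3 - 2} \cdot 84}} = \frac{1}{96 + \left(2 \left(-2\right) 1^{-1} \cdot 84\right)^{2} + 220 \cdot 2 \left(-2\right) 1^{-1} \cdot 84 + \frac{21120}{2 \left(-2\right) 1^{-1} \cdot 84}} = \frac{1}{96 + \left(2 \left(-2\right) 1 \cdot 84\right)^{2} + 220 \cdot 2 \left(-2\right) 1 \cdot 84 + \frac{21120}{2 \left(-2\right) 1 \cdot 84}} = \frac{1}{96 + \left(\left(-4\right) 84\right)^{2} + 220 \left(\left(-4\right) 84\right) + \frac{21120}{\left(-4\right) 84}} = \frac{1}{96 + \left(-336\right)^{2} + 220 \left(-336\right) + \frac{21120}{-336}} = \frac{1}{96 + 112896 - 73920 + 21120 \left(- \frac{1}{336}\right)} = \frac{1}{96 + 112896 - 73920 - \frac{440}{7}} = \frac{1}{\frac{273064}{7}} = \frac{7}{273064}$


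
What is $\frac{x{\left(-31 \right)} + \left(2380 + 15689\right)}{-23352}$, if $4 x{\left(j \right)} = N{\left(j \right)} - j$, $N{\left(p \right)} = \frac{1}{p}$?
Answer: $- \frac{186793}{241304} \approx -0.7741$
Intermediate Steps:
$x{\left(j \right)} = - \frac{j}{4} + \frac{1}{4 j}$ ($x{\left(j \right)} = \frac{\frac{1}{j} - j}{4} = - \frac{j}{4} + \frac{1}{4 j}$)
$\frac{x{\left(-31 \right)} + \left(2380 + 15689\right)}{-23352} = \frac{\frac{1 - \left(-31\right)^{2}}{4 \left(-31\right)} + \left(2380 + 15689\right)}{-23352} = \left(\frac{1}{4} \left(- \frac{1}{31}\right) \left(1 - 961\right) + 18069\right) \left(- \frac{1}{23352}\right) = \left(\frac{1}{4} \left(- \frac{1}{31}\right) \left(-960\right) + 18069\right) \left(- \frac{1}{23352}\right) = \left(\frac{240}{31} + 18069\right) \left(- \frac{1}{23352}\right) = \frac{560379}{31} \left(- \frac{1}{23352}\right) = - \frac{186793}{241304}$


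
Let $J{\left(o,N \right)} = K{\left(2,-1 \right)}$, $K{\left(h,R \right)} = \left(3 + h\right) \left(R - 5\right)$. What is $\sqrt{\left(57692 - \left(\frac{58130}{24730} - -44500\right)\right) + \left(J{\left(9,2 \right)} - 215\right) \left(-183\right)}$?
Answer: $\frac{\sqrt{354863031134}}{2473} \approx 240.88$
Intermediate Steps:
$K{\left(h,R \right)} = \left(-5 + R\right) \left(3 + h\right)$ ($K{\left(h,R \right)} = \left(3 + h\right) \left(-5 + R\right) = \left(-5 + R\right) \left(3 + h\right)$)
$J{\left(o,N \right)} = -30$ ($J{\left(o,N \right)} = -15 - 10 + 3 \left(-1\right) - 2 = -15 - 10 - 3 - 2 = -30$)
$\sqrt{\left(57692 - \left(\frac{58130}{24730} - -44500\right)\right) + \left(J{\left(9,2 \right)} - 215\right) \left(-183\right)} = \sqrt{\left(57692 - \left(\frac{58130}{24730} - -44500\right)\right) + \left(-30 - 215\right) \left(-183\right)} = \sqrt{\left(57692 - \left(58130 \cdot \frac{1}{24730} + 44500\right)\right) - -44835} = \sqrt{\left(57692 - \left(\frac{5813}{2473} + 44500\right)\right) + 44835} = \sqrt{\left(57692 - \frac{110054313}{2473}\right) + 44835} = \sqrt{\frac{32618003}{2473} + 44835} = \sqrt{\frac{143494958}{2473}} = \frac{\sqrt{354863031134}}{2473}$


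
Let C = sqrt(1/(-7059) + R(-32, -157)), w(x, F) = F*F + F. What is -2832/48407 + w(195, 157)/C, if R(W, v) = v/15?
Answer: -2832/48407 - 12403*I*sqrt(1448765630)/61571 ≈ -0.058504 - 7667.4*I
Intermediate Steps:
w(x, F) = F + F**2 (w(x, F) = F**2 + F = F + F**2)
R(W, v) = v/15 (R(W, v) = v*(1/15) = v/15)
C = I*sqrt(1448765630)/11765 (C = sqrt(1/(-7059) + (1/15)*(-157)) = sqrt(-1/7059 - 157/15) = sqrt(-123142/11765) = I*sqrt(1448765630)/11765 ≈ 3.2352*I)
-2832/48407 + w(195, 157)/C = -2832/48407 + (157*(1 + 157))/((I*sqrt(1448765630)/11765)) = -2832*1/48407 + (157*158)*(-I*sqrt(1448765630)/123142) = -2832/48407 + 24806*(-I*sqrt(1448765630)/123142) = -2832/48407 - 12403*I*sqrt(1448765630)/61571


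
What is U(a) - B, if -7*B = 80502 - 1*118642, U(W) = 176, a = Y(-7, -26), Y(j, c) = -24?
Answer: -36908/7 ≈ -5272.6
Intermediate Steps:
a = -24
B = 38140/7 (B = -(80502 - 1*118642)/7 = -(80502 - 118642)/7 = -⅐*(-38140) = 38140/7 ≈ 5448.6)
U(a) - B = 176 - 1*38140/7 = 176 - 38140/7 = -36908/7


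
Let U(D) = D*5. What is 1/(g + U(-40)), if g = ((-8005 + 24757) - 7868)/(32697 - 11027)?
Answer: -10835/2162558 ≈ -0.0050103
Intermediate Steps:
U(D) = 5*D
g = 4442/10835 (g = (16752 - 7868)/21670 = 8884*(1/21670) = 4442/10835 ≈ 0.40997)
1/(g + U(-40)) = 1/(4442/10835 + 5*(-40)) = 1/(4442/10835 - 200) = 1/(-2162558/10835) = -10835/2162558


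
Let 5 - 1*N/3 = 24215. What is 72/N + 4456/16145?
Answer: 3583076/13029015 ≈ 0.27501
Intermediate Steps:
N = -72630 (N = 15 - 3*24215 = 15 - 72645 = -72630)
72/N + 4456/16145 = 72/(-72630) + 4456/16145 = 72*(-1/72630) + 4456*(1/16145) = -4/4035 + 4456/16145 = 3583076/13029015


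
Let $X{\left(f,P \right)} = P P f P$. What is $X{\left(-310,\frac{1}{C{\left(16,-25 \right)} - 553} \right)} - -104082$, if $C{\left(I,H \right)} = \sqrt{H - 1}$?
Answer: $\frac{2 \left(47742465441 \sqrt{26} + 8798532475118 i\right)}{917401 \sqrt{26} + 169069243 i} \approx 1.0408 \cdot 10^{5}$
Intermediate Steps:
$C{\left(I,H \right)} = \sqrt{-1 + H}$
$X{\left(f,P \right)} = f P^{3}$ ($X{\left(f,P \right)} = f P^{2} P = f P^{3}$)
$X{\left(-310,\frac{1}{C{\left(16,-25 \right)} - 553} \right)} - -104082 = - 310 \left(\frac{1}{\sqrt{-1 - 25} - 553}\right)^{3} - -104082 = - 310 \left(\frac{1}{\sqrt{-26} - 553}\right)^{3} + 104082 = - 310 \left(\frac{1}{i \sqrt{26} - 553}\right)^{3} + 104082 = - 310 \left(\frac{1}{-553 + i \sqrt{26}}\right)^{3} + 104082 = - \frac{310}{\left(-553 + i \sqrt{26}\right)^{3}} + 104082 = 104082 - \frac{310}{\left(-553 + i \sqrt{26}\right)^{3}}$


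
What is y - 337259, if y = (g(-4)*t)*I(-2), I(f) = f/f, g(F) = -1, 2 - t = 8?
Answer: -337253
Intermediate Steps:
t = -6 (t = 2 - 1*8 = 2 - 8 = -6)
I(f) = 1
y = 6 (y = -1*(-6)*1 = 6*1 = 6)
y - 337259 = 6 - 337259 = -337253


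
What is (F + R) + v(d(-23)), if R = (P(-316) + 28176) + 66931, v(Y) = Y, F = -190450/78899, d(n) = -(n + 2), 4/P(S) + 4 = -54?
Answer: 217653937240/2288071 ≈ 95126.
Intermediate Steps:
P(S) = -2/29 (P(S) = 4/(-4 - 54) = 4/(-58) = 4*(-1/58) = -2/29)
d(n) = -2 - n (d(n) = -(2 + n) = -2 - n)
F = -190450/78899 (F = -190450*1/78899 = -190450/78899 ≈ -2.4138)
R = 2758101/29 (R = (-2/29 + 28176) + 66931 = 817102/29 + 66931 = 2758101/29 ≈ 95107.)
(F + R) + v(d(-23)) = (-190450/78899 + 2758101/29) + (-2 - 1*(-23)) = 217605887749/2288071 + (-2 + 23) = 217605887749/2288071 + 21 = 217653937240/2288071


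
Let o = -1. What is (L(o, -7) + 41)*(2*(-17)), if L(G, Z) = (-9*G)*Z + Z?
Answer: 986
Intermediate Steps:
L(G, Z) = Z - 9*G*Z (L(G, Z) = -9*G*Z + Z = Z - 9*G*Z)
(L(o, -7) + 41)*(2*(-17)) = (-7*(1 - 9*(-1)) + 41)*(2*(-17)) = (-7*(1 + 9) + 41)*(-34) = (-7*10 + 41)*(-34) = (-70 + 41)*(-34) = -29*(-34) = 986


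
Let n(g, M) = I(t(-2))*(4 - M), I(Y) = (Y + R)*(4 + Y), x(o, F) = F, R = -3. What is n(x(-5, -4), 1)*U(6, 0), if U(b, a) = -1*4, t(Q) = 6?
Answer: -360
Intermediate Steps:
I(Y) = (-3 + Y)*(4 + Y) (I(Y) = (Y - 3)*(4 + Y) = (-3 + Y)*(4 + Y))
n(g, M) = 120 - 30*M (n(g, M) = (-12 + 6 + 6²)*(4 - M) = (-12 + 6 + 36)*(4 - M) = 30*(4 - M) = 120 - 30*M)
U(b, a) = -4
n(x(-5, -4), 1)*U(6, 0) = (120 - 30*1)*(-4) = (120 - 30)*(-4) = 90*(-4) = -360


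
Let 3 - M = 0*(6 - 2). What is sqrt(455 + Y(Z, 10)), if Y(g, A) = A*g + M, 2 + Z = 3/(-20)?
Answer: 3*sqrt(194)/2 ≈ 20.893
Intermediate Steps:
Z = -43/20 (Z = -2 + 3/(-20) = -2 + 3*(-1/20) = -2 - 3/20 = -43/20 ≈ -2.1500)
M = 3 (M = 3 - 0*(6 - 2) = 3 - 0*4 = 3 - 1*0 = 3 + 0 = 3)
Y(g, A) = 3 + A*g (Y(g, A) = A*g + 3 = 3 + A*g)
sqrt(455 + Y(Z, 10)) = sqrt(455 + (3 + 10*(-43/20))) = sqrt(455 + (3 - 43/2)) = sqrt(455 - 37/2) = sqrt(873/2) = 3*sqrt(194)/2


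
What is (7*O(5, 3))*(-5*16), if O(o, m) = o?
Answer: -2800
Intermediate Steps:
(7*O(5, 3))*(-5*16) = (7*5)*(-5*16) = 35*(-80) = -2800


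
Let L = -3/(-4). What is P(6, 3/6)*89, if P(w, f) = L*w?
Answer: 801/2 ≈ 400.50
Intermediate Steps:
L = 3/4 (L = -3*(-1/4) = 3/4 ≈ 0.75000)
P(w, f) = 3*w/4
P(6, 3/6)*89 = ((3/4)*6)*89 = (9/2)*89 = 801/2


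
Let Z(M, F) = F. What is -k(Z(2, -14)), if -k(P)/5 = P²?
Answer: 980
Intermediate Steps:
k(P) = -5*P²
-k(Z(2, -14)) = -(-5)*(-14)² = -(-5)*196 = -1*(-980) = 980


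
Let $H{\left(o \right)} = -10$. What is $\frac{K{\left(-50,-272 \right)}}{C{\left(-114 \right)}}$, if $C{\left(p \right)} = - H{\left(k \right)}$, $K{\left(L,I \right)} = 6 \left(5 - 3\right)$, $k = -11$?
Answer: $\frac{6}{5} \approx 1.2$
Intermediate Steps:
$K{\left(L,I \right)} = 12$ ($K{\left(L,I \right)} = 6 \left(5 - 3\right) = 6 \cdot 2 = 12$)
$C{\left(p \right)} = 10$ ($C{\left(p \right)} = \left(-1\right) \left(-10\right) = 10$)
$\frac{K{\left(-50,-272 \right)}}{C{\left(-114 \right)}} = \frac{12}{10} = 12 \cdot \frac{1}{10} = \frac{6}{5}$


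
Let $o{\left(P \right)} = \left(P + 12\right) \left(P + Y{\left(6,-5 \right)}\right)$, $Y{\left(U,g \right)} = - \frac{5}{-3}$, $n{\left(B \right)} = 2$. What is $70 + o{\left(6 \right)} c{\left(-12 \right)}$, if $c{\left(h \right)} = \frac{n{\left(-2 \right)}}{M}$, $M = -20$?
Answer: $\frac{281}{5} \approx 56.2$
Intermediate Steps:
$Y{\left(U,g \right)} = \frac{5}{3}$ ($Y{\left(U,g \right)} = \left(-5\right) \left(- \frac{1}{3}\right) = \frac{5}{3}$)
$c{\left(h \right)} = - \frac{1}{10}$ ($c{\left(h \right)} = \frac{2}{-20} = 2 \left(- \frac{1}{20}\right) = - \frac{1}{10}$)
$o{\left(P \right)} = \left(12 + P\right) \left(\frac{5}{3} + P\right)$ ($o{\left(P \right)} = \left(P + 12\right) \left(P + \frac{5}{3}\right) = \left(12 + P\right) \left(\frac{5}{3} + P\right)$)
$70 + o{\left(6 \right)} c{\left(-12 \right)} = 70 + \left(20 + 6^{2} + \frac{41}{3} \cdot 6\right) \left(- \frac{1}{10}\right) = 70 + \left(20 + 36 + 82\right) \left(- \frac{1}{10}\right) = 70 + 138 \left(- \frac{1}{10}\right) = 70 - \frac{69}{5} = \frac{281}{5}$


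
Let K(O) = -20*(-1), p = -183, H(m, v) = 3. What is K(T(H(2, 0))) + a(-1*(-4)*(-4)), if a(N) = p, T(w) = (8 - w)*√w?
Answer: -163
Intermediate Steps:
T(w) = √w*(8 - w)
a(N) = -183
K(O) = 20
K(T(H(2, 0))) + a(-1*(-4)*(-4)) = 20 - 183 = -163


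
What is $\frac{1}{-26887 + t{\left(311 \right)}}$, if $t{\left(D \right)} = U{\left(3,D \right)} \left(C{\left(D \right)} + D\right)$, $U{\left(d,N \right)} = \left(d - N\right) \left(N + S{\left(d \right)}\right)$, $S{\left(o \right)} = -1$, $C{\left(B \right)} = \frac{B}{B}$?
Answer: $- \frac{1}{29816647} \approx -3.3538 \cdot 10^{-8}$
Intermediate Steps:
$C{\left(B \right)} = 1$
$U{\left(d,N \right)} = \left(-1 + N\right) \left(d - N\right)$ ($U{\left(d,N \right)} = \left(d - N\right) \left(N - 1\right) = \left(d - N\right) \left(-1 + N\right) = \left(-1 + N\right) \left(d - N\right)$)
$t{\left(D \right)} = \left(1 + D\right) \left(-3 - D^{2} + 4 D\right)$ ($t{\left(D \right)} = \left(D - 3 - D^{2} + D 3\right) \left(1 + D\right) = \left(D - 3 - D^{2} + 3 D\right) \left(1 + D\right) = \left(-3 - D^{2} + 4 D\right) \left(1 + D\right) = \left(1 + D\right) \left(-3 - D^{2} + 4 D\right)$)
$\frac{1}{-26887 + t{\left(311 \right)}} = \frac{1}{-26887 + \left(-3 + 311 - 311^{3} + 3 \cdot 311^{2}\right)} = \frac{1}{-26887 + \left(-3 + 311 - 30080231 + 3 \cdot 96721\right)} = \frac{1}{-26887 + \left(-3 + 311 - 30080231 + 290163\right)} = \frac{1}{-26887 - 29789760} = \frac{1}{-29816647} = - \frac{1}{29816647}$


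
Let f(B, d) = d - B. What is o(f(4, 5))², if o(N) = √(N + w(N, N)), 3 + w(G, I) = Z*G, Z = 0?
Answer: -2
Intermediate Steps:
w(G, I) = -3 (w(G, I) = -3 + 0*G = -3 + 0 = -3)
o(N) = √(-3 + N) (o(N) = √(N - 3) = √(-3 + N))
o(f(4, 5))² = (√(-3 + (5 - 1*4)))² = (√(-3 + (5 - 4)))² = (√(-3 + 1))² = (√(-2))² = (I*√2)² = -2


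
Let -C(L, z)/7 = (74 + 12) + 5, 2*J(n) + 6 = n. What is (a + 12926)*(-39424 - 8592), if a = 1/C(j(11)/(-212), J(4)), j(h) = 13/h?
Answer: -395357069776/637 ≈ -6.2065e+8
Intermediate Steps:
J(n) = -3 + n/2
C(L, z) = -637 (C(L, z) = -7*((74 + 12) + 5) = -7*(86 + 5) = -7*91 = -637)
a = -1/637 (a = 1/(-637) = -1/637 ≈ -0.0015699)
(a + 12926)*(-39424 - 8592) = (-1/637 + 12926)*(-39424 - 8592) = (8233861/637)*(-48016) = -395357069776/637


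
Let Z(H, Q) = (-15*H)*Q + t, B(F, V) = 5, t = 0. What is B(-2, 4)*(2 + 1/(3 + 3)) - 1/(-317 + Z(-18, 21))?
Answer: 347939/32118 ≈ 10.833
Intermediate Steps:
Z(H, Q) = -15*H*Q (Z(H, Q) = (-15*H)*Q + 0 = -15*H*Q + 0 = -15*H*Q)
B(-2, 4)*(2 + 1/(3 + 3)) - 1/(-317 + Z(-18, 21)) = 5*(2 + 1/(3 + 3)) - 1/(-317 - 15*(-18)*21) = 5*(2 + 1/6) - 1/(-317 + 5670) = 5*(2 + ⅙) - 1/5353 = 5*(13/6) - 1*1/5353 = 65/6 - 1/5353 = 347939/32118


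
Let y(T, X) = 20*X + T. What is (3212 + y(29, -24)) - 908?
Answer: 1853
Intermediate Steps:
y(T, X) = T + 20*X
(3212 + y(29, -24)) - 908 = (3212 + (29 + 20*(-24))) - 908 = (3212 + (29 - 480)) - 908 = (3212 - 451) - 908 = 2761 - 908 = 1853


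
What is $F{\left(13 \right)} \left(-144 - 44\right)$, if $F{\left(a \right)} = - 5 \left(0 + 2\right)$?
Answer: $1880$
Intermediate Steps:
$F{\left(a \right)} = -10$ ($F{\left(a \right)} = \left(-5\right) 2 = -10$)
$F{\left(13 \right)} \left(-144 - 44\right) = - 10 \left(-144 - 44\right) = \left(-10\right) \left(-188\right) = 1880$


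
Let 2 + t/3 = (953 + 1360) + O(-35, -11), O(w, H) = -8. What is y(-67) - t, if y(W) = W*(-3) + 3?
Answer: -6705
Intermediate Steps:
y(W) = 3 - 3*W (y(W) = -3*W + 3 = 3 - 3*W)
t = 6909 (t = -6 + 3*((953 + 1360) - 8) = -6 + 3*(2313 - 8) = -6 + 3*2305 = -6 + 6915 = 6909)
y(-67) - t = (3 - 3*(-67)) - 1*6909 = (3 + 201) - 6909 = 204 - 6909 = -6705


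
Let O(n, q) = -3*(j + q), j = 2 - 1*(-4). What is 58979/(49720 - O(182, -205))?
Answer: 58979/49123 ≈ 1.2006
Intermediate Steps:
j = 6 (j = 2 + 4 = 6)
O(n, q) = -18 - 3*q (O(n, q) = -3*(6 + q) = -18 - 3*q)
58979/(49720 - O(182, -205)) = 58979/(49720 - (-18 - 3*(-205))) = 58979/(49720 - (-18 + 615)) = 58979/(49720 - 1*597) = 58979/(49720 - 597) = 58979/49123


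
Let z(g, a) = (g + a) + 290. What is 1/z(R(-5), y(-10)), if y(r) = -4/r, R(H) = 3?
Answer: 5/1467 ≈ 0.0034083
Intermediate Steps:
z(g, a) = 290 + a + g (z(g, a) = (a + g) + 290 = 290 + a + g)
1/z(R(-5), y(-10)) = 1/(290 - 4/(-10) + 3) = 1/(290 - 4*(-⅒) + 3) = 1/(290 + ⅖ + 3) = 1/(1467/5) = 5/1467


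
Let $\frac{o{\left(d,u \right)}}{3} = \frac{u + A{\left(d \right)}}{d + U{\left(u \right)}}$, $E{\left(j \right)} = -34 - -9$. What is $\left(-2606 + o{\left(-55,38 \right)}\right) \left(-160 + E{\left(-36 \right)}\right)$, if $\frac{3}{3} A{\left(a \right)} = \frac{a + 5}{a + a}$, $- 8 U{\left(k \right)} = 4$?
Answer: $\frac{5307440}{11} \approx 4.8249 \cdot 10^{5}$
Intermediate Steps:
$U{\left(k \right)} = - \frac{1}{2}$ ($U{\left(k \right)} = \left(- \frac{1}{8}\right) 4 = - \frac{1}{2}$)
$A{\left(a \right)} = \frac{5 + a}{2 a}$ ($A{\left(a \right)} = \frac{a + 5}{a + a} = \frac{5 + a}{2 a}$)
$E{\left(j \right)} = -25$ ($E{\left(j \right)} = -34 + 9 = -25$)
$o{\left(d,u \right)} = \frac{3 \left(u + \frac{5 + d}{2 d}\right)}{- \frac{1}{2} + d}$ ($o{\left(d,u \right)} = 3 \frac{u + \frac{5 + d}{2 d}}{d - \frac{1}{2}} = 3 \frac{u + \frac{5 + d}{2 d}}{- \frac{1}{2} + d} = \frac{3 \left(u + \frac{5 + d}{2 d}\right)}{- \frac{1}{2} + d}$)
$\left(-2606 + o{\left(-55,38 \right)}\right) \left(-160 + E{\left(-36 \right)}\right) = \left(-2606 + \frac{3 \left(5 - 55 + 2 \left(-55\right) 38\right)}{\left(-55\right) \left(-1 + 2 \left(-55\right)\right)}\right) \left(-160 - 25\right) = \left(-2606 + 3 \left(- \frac{1}{55}\right) \frac{1}{-1 - 110} \left(5 - 55 - 4180\right)\right) \left(-185\right) = \left(-2606 + 3 \left(- \frac{1}{55}\right) \frac{1}{-111} \left(-4230\right)\right) \left(-185\right) = \left(-2606 + 3 \left(- \frac{1}{55}\right) \left(- \frac{1}{111}\right) \left(-4230\right)\right) \left(-185\right) = \left(-2606 - \frac{846}{407}\right) \left(-185\right) = \left(- \frac{1061488}{407}\right) \left(-185\right) = \frac{5307440}{11}$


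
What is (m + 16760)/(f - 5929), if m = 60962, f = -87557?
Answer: -38861/46743 ≈ -0.83138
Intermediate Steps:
(m + 16760)/(f - 5929) = (60962 + 16760)/(-87557 - 5929) = 77722/(-93486) = 77722*(-1/93486) = -38861/46743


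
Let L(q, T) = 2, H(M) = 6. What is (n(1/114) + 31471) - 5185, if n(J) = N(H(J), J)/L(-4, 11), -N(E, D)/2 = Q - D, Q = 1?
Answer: 2996491/114 ≈ 26285.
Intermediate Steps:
N(E, D) = -2 + 2*D (N(E, D) = -2*(1 - D) = -2 + 2*D)
n(J) = -1 + J (n(J) = (-2 + 2*J)/2 = (-2 + 2*J)*(½) = -1 + J)
(n(1/114) + 31471) - 5185 = ((-1 + 1/114) + 31471) - 5185 = (-113/114 + 31471) - 5185 = 3587581/114 - 5185 = 2996491/114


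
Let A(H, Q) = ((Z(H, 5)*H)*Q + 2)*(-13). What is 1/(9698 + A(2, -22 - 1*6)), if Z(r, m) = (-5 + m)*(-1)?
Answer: 1/9672 ≈ 0.00010339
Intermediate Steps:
Z(r, m) = 5 - m
A(H, Q) = -26 (A(H, Q) = (((5 - 1*5)*H)*Q + 2)*(-13) = (((5 - 5)*H)*Q + 2)*(-13) = ((0*H)*Q + 2)*(-13) = (0*Q + 2)*(-13) = (0 + 2)*(-13) = 2*(-13) = -26)
1/(9698 + A(2, -22 - 1*6)) = 1/(9698 - 26) = 1/9672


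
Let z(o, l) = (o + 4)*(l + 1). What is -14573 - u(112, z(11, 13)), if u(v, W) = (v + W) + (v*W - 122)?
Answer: -38293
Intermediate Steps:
z(o, l) = (1 + l)*(4 + o) (z(o, l) = (4 + o)*(1 + l) = (1 + l)*(4 + o))
u(v, W) = -122 + W + v + W*v (u(v, W) = (W + v) + (W*v - 122) = (W + v) + (-122 + W*v) = -122 + W + v + W*v)
-14573 - u(112, z(11, 13)) = -14573 - (-122 + (4 + 11 + 4*13 + 13*11) + 112 + (4 + 11 + 4*13 + 13*11)*112) = -14573 - (-122 + (4 + 11 + 52 + 143) + 112 + (4 + 11 + 52 + 143)*112) = -14573 - (-122 + 210 + 112 + 210*112) = -14573 - (-122 + 210 + 112 + 23520) = -14573 - 1*23720 = -14573 - 23720 = -38293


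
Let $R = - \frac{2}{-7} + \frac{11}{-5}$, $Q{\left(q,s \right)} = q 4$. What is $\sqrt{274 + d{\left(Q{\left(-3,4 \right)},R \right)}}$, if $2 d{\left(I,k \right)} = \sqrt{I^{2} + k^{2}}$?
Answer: $\frac{\sqrt{1342600 + 70 \sqrt{180889}}}{70} \approx 16.735$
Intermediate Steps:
$Q{\left(q,s \right)} = 4 q$
$R = - \frac{67}{35}$ ($R = \left(-2\right) \left(- \frac{1}{7}\right) + 11 \left(- \frac{1}{5}\right) = \frac{2}{7} - \frac{11}{5} = - \frac{67}{35} \approx -1.9143$)
$d{\left(I,k \right)} = \frac{\sqrt{I^{2} + k^{2}}}{2}$
$\sqrt{274 + d{\left(Q{\left(-3,4 \right)},R \right)}} = \sqrt{274 + \frac{\sqrt{\left(4 \left(-3\right)\right)^{2} + \left(- \frac{67}{35}\right)^{2}}}{2}} = \sqrt{274 + \frac{\sqrt{\left(-12\right)^{2} + \frac{4489}{1225}}}{2}} = \sqrt{274 + \frac{\sqrt{144 + \frac{4489}{1225}}}{2}} = \sqrt{274 + \frac{\sqrt{\frac{180889}{1225}}}{2}} = \sqrt{274 + \frac{\frac{1}{35} \sqrt{180889}}{2}} = \sqrt{274 + \frac{\sqrt{180889}}{70}}$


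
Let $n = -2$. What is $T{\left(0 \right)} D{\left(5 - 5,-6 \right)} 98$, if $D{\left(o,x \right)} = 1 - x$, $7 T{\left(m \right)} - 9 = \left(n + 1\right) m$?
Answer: $882$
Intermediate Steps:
$T{\left(m \right)} = \frac{9}{7} - \frac{m}{7}$ ($T{\left(m \right)} = \frac{9}{7} + \frac{\left(-2 + 1\right) m}{7} = \frac{9}{7} + \frac{\left(-1\right) m}{7} = \frac{9}{7} - \frac{m}{7}$)
$T{\left(0 \right)} D{\left(5 - 5,-6 \right)} 98 = \left(\frac{9}{7} - 0\right) \left(1 - -6\right) 98 = \left(\frac{9}{7} + 0\right) \left(1 + 6\right) 98 = \frac{9}{7} \cdot 7 \cdot 98 = 9 \cdot 98 = 882$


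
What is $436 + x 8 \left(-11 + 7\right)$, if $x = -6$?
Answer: $628$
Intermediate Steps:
$436 + x 8 \left(-11 + 7\right) = 436 - 6 \cdot 8 \left(-11 + 7\right) = 436 - 6 \cdot 8 \left(-4\right) = 436 - -192 = 436 + 192 = 628$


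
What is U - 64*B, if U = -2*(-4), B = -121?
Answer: 7752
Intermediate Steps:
U = 8
U - 64*B = 8 - 64*(-121) = 8 + 7744 = 7752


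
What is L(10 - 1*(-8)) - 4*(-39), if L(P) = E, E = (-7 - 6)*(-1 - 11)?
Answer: 312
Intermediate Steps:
E = 156 (E = -13*(-12) = 156)
L(P) = 156
L(10 - 1*(-8)) - 4*(-39) = 156 - 4*(-39) = 156 + 156 = 312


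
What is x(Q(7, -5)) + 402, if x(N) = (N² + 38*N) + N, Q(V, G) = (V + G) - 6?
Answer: 262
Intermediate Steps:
Q(V, G) = -6 + G + V (Q(V, G) = (G + V) - 6 = -6 + G + V)
x(N) = N² + 39*N
x(Q(7, -5)) + 402 = (-6 - 5 + 7)*(39 + (-6 - 5 + 7)) + 402 = -4*(39 - 4) + 402 = -4*35 + 402 = -140 + 402 = 262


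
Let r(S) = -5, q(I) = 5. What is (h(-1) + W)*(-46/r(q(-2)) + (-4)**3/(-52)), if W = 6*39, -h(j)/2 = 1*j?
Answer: 160008/65 ≈ 2461.7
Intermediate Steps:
h(j) = -2*j
W = 234
(h(-1) + W)*(-46/r(q(-2)) + (-4)**3/(-52)) = (-2*(-1) + 234)*(-46/(-5) + (-4)**3/(-52)) = (2 + 234)*(-46*(-1/5) - 64*(-1/52)) = 236*(46/5 + 16/13) = 236*(678/65) = 160008/65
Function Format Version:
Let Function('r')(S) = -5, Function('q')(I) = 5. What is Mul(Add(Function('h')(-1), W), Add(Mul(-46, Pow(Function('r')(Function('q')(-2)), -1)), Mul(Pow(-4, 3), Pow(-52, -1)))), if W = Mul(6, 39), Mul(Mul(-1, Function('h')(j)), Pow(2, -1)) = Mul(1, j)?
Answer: Rational(160008, 65) ≈ 2461.7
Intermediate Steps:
Function('h')(j) = Mul(-2, j) (Function('h')(j) = Mul(-2, Mul(1, j)) = Mul(-2, j))
W = 234
Mul(Add(Function('h')(-1), W), Add(Mul(-46, Pow(Function('r')(Function('q')(-2)), -1)), Mul(Pow(-4, 3), Pow(-52, -1)))) = Mul(Add(Mul(-2, -1), 234), Add(Mul(-46, Pow(-5, -1)), Mul(Pow(-4, 3), Pow(-52, -1)))) = Mul(Add(2, 234), Add(Mul(-46, Rational(-1, 5)), Mul(-64, Rational(-1, 52)))) = Mul(236, Add(Rational(46, 5), Rational(16, 13))) = Mul(236, Rational(678, 65)) = Rational(160008, 65)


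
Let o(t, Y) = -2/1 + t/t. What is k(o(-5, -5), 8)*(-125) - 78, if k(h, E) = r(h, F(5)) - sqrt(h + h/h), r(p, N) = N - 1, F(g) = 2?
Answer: -203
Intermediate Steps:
r(p, N) = -1 + N
o(t, Y) = -1 (o(t, Y) = -2*1 + 1 = -2 + 1 = -1)
k(h, E) = 1 - sqrt(1 + h) (k(h, E) = (-1 + 2) - sqrt(h + h/h) = 1 - sqrt(h + 1) = 1 - sqrt(1 + h))
k(o(-5, -5), 8)*(-125) - 78 = (1 - sqrt(1 - 1))*(-125) - 78 = (1 - sqrt(0))*(-125) - 78 = (1 - 1*0)*(-125) - 78 = (1 + 0)*(-125) - 78 = 1*(-125) - 78 = -125 - 78 = -203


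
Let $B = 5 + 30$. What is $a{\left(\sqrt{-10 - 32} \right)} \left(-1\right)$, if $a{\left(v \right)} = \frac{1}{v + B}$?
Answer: $\frac{i}{\sqrt{42} - 35 i} \approx -0.027624 + 0.005115 i$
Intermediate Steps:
$B = 35$
$a{\left(v \right)} = \frac{1}{35 + v}$ ($a{\left(v \right)} = \frac{1}{v + 35} = \frac{1}{35 + v}$)
$a{\left(\sqrt{-10 - 32} \right)} \left(-1\right) = \frac{1}{35 + \sqrt{-10 - 32}} \left(-1\right) = \frac{1}{35 + \sqrt{-42}} \left(-1\right) = \frac{1}{35 + i \sqrt{42}} \left(-1\right) = - \frac{1}{35 + i \sqrt{42}}$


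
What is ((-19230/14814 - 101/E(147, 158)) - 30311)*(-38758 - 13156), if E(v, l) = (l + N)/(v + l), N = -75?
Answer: 326428268100298/204927 ≈ 1.5929e+9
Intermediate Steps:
E(v, l) = (-75 + l)/(l + v) (E(v, l) = (l - 75)/(v + l) = (-75 + l)/(l + v))
((-19230/14814 - 101/E(147, 158)) - 30311)*(-38758 - 13156) = ((-19230/14814 - 101*(158 + 147)/(-75 + 158)) - 30311)*(-38758 - 13156) = ((-19230*1/14814 - 101/(83/305)) - 30311)*(-51914) = ((-3205/2469 - 101/((1/305)*83)) - 30311)*(-51914) = ((-3205/2469 - 101/83/305) - 30311)*(-51914) = ((-3205/2469 - 101*305/83) - 30311)*(-51914) = ((-3205/2469 - 30805/83) - 30311)*(-51914) = (-76323560/204927 - 30311)*(-51914) = -6287865857/204927*(-51914) = 326428268100298/204927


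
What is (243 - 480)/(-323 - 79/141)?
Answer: 33417/45622 ≈ 0.73248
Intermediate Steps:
(243 - 480)/(-323 - 79/141) = -237/(-323 - 79*1/141) = -237/(-323 - 79/141) = -237/(-45622/141) = -237*(-141/45622) = 33417/45622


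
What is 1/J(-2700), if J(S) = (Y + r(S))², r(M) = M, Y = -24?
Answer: 1/7420176 ≈ 1.3477e-7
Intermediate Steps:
J(S) = (-24 + S)²
1/J(-2700) = 1/((-24 - 2700)²) = 1/((-2724)²) = 1/7420176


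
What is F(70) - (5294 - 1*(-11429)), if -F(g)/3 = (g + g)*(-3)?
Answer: -15463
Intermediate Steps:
F(g) = 18*g (F(g) = -3*(g + g)*(-3) = -3*2*g*(-3) = -(-18)*g = 18*g)
F(70) - (5294 - 1*(-11429)) = 18*70 - (5294 - 1*(-11429)) = 1260 - (5294 + 11429) = 1260 - 1*16723 = 1260 - 16723 = -15463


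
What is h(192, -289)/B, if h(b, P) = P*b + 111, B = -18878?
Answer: 55377/18878 ≈ 2.9334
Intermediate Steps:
h(b, P) = 111 + P*b
h(192, -289)/B = (111 - 289*192)/(-18878) = (111 - 55488)*(-1/18878) = -55377*(-1/18878) = 55377/18878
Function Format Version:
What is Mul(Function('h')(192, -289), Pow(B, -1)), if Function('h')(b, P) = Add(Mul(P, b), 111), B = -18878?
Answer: Rational(55377, 18878) ≈ 2.9334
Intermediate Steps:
Function('h')(b, P) = Add(111, Mul(P, b))
Mul(Function('h')(192, -289), Pow(B, -1)) = Mul(Add(111, Mul(-289, 192)), Pow(-18878, -1)) = Mul(Add(111, -55488), Rational(-1, 18878)) = Mul(-55377, Rational(-1, 18878)) = Rational(55377, 18878)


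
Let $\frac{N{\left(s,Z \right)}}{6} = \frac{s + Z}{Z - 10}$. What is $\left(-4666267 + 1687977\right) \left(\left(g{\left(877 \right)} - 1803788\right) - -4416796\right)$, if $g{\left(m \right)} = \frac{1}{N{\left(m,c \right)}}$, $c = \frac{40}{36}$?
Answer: $- \frac{26358635167717040}{3387} \approx -7.7823 \cdot 10^{12}$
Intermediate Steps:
$c = \frac{10}{9}$ ($c = 40 \cdot \frac{1}{36} = \frac{10}{9} \approx 1.1111$)
$N{\left(s,Z \right)} = \frac{6 \left(Z + s\right)}{-10 + Z}$ ($N{\left(s,Z \right)} = 6 \frac{s + Z}{Z - 10} = 6 \frac{Z + s}{-10 + Z} = \frac{6 \left(Z + s\right)}{-10 + Z}$)
$g{\left(m \right)} = \frac{1}{- \frac{3}{4} - \frac{27 m}{40}}$ ($g{\left(m \right)} = \frac{1}{6 \frac{1}{-10 + \frac{10}{9}} \left(\frac{10}{9} + m\right)} = \frac{1}{6 \frac{1}{- \frac{80}{9}} \left(\frac{10}{9} + m\right)} = \frac{1}{6 \left(- \frac{9}{80}\right) \left(\frac{10}{9} + m\right)} = \frac{1}{- \frac{3}{4} - \frac{27 m}{40}}$)
$\left(-4666267 + 1687977\right) \left(\left(g{\left(877 \right)} - 1803788\right) - -4416796\right) = \left(-4666267 + 1687977\right) \left(\left(\frac{40}{3 \left(-10 - 7893\right)} - 1803788\right) - -4416796\right) = - 2978290 \left(\left(\frac{40}{3 \left(-10 - 7893\right)} - 1803788\right) + 4416796\right) = - 2978290 \left(\left(\frac{40}{3 \left(-7903\right)} - 1803788\right) + 4416796\right) = - 2978290 \left(\left(\frac{40}{3} \left(- \frac{1}{7903}\right) - 1803788\right) + 4416796\right) = - 2978290 \left(\left(- \frac{40}{23709} - 1803788\right) + 4416796\right) = - 2978290 \left(- \frac{42766009732}{23709} + 4416796\right) = \left(-2978290\right) \frac{61951806632}{23709} = - \frac{26358635167717040}{3387}$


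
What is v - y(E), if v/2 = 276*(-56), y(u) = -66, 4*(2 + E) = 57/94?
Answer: -30846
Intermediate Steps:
E = -695/376 (E = -2 + (57/94)/4 = -2 + (57*(1/94))/4 = -2 + (¼)*(57/94) = -2 + 57/376 = -695/376 ≈ -1.8484)
v = -30912 (v = 2*(276*(-56)) = 2*(-15456) = -30912)
v - y(E) = -30912 - 1*(-66) = -30912 + 66 = -30846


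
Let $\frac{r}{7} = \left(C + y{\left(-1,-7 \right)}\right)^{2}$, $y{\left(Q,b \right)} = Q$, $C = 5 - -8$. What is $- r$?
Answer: $-1008$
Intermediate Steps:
$C = 13$ ($C = 5 + 8 = 13$)
$r = 1008$ ($r = 7 \left(13 - 1\right)^{2} = 7 \cdot 12^{2} = 7 \cdot 144 = 1008$)
$- r = \left(-1\right) 1008 = -1008$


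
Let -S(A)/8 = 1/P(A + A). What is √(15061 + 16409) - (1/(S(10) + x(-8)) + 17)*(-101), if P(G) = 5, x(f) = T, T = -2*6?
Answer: 116251/68 + √31470 ≈ 1887.0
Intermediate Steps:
T = -12
x(f) = -12
S(A) = -8/5
√(15061 + 16409) - (1/(S(10) + x(-8)) + 17)*(-101) = √(15061 + 16409) - (1/(-8/5 - 12) + 17)*(-101) = √31470 - (1/(-68/5) + 17)*(-101) = √31470 - (-5/68 + 17)*(-101) = √31470 - 1151*(-101)/68 = √31470 - 1*(-116251/68) = √31470 + 116251/68 = 116251/68 + √31470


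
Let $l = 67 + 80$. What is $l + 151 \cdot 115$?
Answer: $17512$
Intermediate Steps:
$l = 147$
$l + 151 \cdot 115 = 147 + 151 \cdot 115 = 147 + 17365 = 17512$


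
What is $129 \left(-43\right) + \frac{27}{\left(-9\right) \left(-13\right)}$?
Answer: $- \frac{72108}{13} \approx -5546.8$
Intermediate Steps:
$129 \left(-43\right) + \frac{27}{\left(-9\right) \left(-13\right)} = -5547 + \frac{27}{117} = -5547 + 27 \cdot \frac{1}{117} = -5547 + \frac{3}{13} = - \frac{72108}{13}$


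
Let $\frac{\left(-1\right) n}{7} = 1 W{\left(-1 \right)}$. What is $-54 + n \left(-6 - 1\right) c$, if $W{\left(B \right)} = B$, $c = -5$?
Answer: $191$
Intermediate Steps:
$n = 7$ ($n = - 7 \cdot 1 \left(-1\right) = \left(-7\right) \left(-1\right) = 7$)
$-54 + n \left(-6 - 1\right) c = -54 + 7 \left(-6 - 1\right) \left(-5\right) = -54 + 7 \left(\left(-7\right) \left(-5\right)\right) = -54 + 7 \cdot 35 = -54 + 245 = 191$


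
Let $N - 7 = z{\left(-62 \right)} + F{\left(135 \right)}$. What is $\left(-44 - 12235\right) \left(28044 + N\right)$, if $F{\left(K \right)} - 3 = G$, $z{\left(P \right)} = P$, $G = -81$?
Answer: $-342719169$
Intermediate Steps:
$F{\left(K \right)} = -78$ ($F{\left(K \right)} = 3 - 81 = -78$)
$N = -133$ ($N = 7 - 140 = -133$)
$\left(-44 - 12235\right) \left(28044 + N\right) = \left(-44 - 12235\right) \left(28044 - 133\right) = \left(-12279\right) 27911 = -342719169$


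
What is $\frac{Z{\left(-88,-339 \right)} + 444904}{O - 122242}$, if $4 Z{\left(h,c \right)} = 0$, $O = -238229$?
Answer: $- \frac{444904}{360471} \approx -1.2342$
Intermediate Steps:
$Z{\left(h,c \right)} = 0$ ($Z{\left(h,c \right)} = \frac{1}{4} \cdot 0 = 0$)
$\frac{Z{\left(-88,-339 \right)} + 444904}{O - 122242} = \frac{0 + 444904}{-238229 - 122242} = \frac{444904}{-360471} = 444904 \left(- \frac{1}{360471}\right) = - \frac{444904}{360471}$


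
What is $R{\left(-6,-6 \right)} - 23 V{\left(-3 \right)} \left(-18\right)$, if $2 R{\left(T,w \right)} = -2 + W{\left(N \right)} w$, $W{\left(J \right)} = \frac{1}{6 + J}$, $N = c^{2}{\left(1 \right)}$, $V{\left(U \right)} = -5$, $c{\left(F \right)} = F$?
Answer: $\frac{20700}{7} \approx 2957.1$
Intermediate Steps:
$N = 1$ ($N = 1^{2} = 1$)
$R{\left(T,w \right)} = -1 + \frac{w}{14}$ ($R{\left(T,w \right)} = \frac{-2 + \frac{w}{6 + 1}}{2} = \frac{-2 + \frac{w}{7}}{2} = -1 + \frac{w}{14}$)
$R{\left(-6,-6 \right)} - 23 V{\left(-3 \right)} \left(-18\right) = \left(-1 + \frac{1}{14} \left(-6\right)\right) \left(-23\right) \left(-5\right) \left(-18\right) = \left(-1 - \frac{3}{7}\right) 115 \left(-18\right) = \left(- \frac{10}{7}\right) \left(-2070\right) = \frac{20700}{7}$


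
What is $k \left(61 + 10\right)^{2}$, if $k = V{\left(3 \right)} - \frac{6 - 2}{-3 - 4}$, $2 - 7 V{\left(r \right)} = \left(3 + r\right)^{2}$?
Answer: $- \frac{151230}{7} \approx -21604.0$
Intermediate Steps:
$V{\left(r \right)} = \frac{2}{7} - \frac{\left(3 + r\right)^{2}}{7}$
$k = - \frac{30}{7}$ ($k = \left(\frac{2}{7} - \frac{\left(3 + 3\right)^{2}}{7}\right) - \frac{6 - 2}{-3 - 4} = \left(\frac{2}{7} - \frac{6^{2}}{7}\right) - \frac{4}{-7} = \left(\frac{2}{7} - \frac{36}{7}\right) - 4 \left(- \frac{1}{7}\right) = \left(\frac{2}{7} - \frac{36}{7}\right) - - \frac{4}{7} = - \frac{34}{7} + \frac{4}{7} = - \frac{30}{7} \approx -4.2857$)
$k \left(61 + 10\right)^{2} = - \frac{30 \left(61 + 10\right)^{2}}{7} = - \frac{30 \cdot 71^{2}}{7} = \left(- \frac{30}{7}\right) 5041 = - \frac{151230}{7}$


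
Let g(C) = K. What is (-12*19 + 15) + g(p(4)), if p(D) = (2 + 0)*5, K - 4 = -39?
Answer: -248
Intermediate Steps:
K = -35 (K = 4 - 39 = -35)
p(D) = 10 (p(D) = 2*5 = 10)
g(C) = -35
(-12*19 + 15) + g(p(4)) = (-12*19 + 15) - 35 = (-228 + 15) - 35 = -213 - 35 = -248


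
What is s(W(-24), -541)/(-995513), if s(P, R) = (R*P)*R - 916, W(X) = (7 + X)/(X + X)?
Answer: -4931609/47784624 ≈ -0.10320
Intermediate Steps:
W(X) = (7 + X)/(2*X) (W(X) = (7 + X)/((2*X)) = (7 + X)*(1/(2*X)) = (7 + X)/(2*X))
s(P, R) = -916 + P*R² (s(P, R) = (P*R)*R - 916 = P*R² - 916 = -916 + P*R²)
s(W(-24), -541)/(-995513) = (-916 + ((½)*(7 - 24)/(-24))*(-541)²)/(-995513) = (-916 + ((½)*(-1/24)*(-17))*292681)*(-1/995513) = (-916 + (17/48)*292681)*(-1/995513) = (-916 + 4975577/48)*(-1/995513) = (4931609/48)*(-1/995513) = -4931609/47784624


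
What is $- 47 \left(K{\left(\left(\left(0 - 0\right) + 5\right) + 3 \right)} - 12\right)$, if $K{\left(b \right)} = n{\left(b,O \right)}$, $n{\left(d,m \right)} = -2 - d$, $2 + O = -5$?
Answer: $1034$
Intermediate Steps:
$O = -7$ ($O = -2 - 5 = -7$)
$K{\left(b \right)} = -2 - b$
$- 47 \left(K{\left(\left(\left(0 - 0\right) + 5\right) + 3 \right)} - 12\right) = - 47 \left(\left(-2 - \left(\left(\left(0 - 0\right) + 5\right) + 3\right)\right) - 12\right) = - 47 \left(\left(-2 - \left(\left(\left(0 + 0\right) + 5\right) + 3\right)\right) - 12\right) = - 47 \left(\left(-2 - \left(\left(0 + 5\right) + 3\right)\right) - 12\right) = - 47 \left(\left(-2 - \left(5 + 3\right)\right) - 12\right) = - 47 \left(\left(-2 - 8\right) - 12\right) = - 47 \left(-10 - 12\right) = \left(-47\right) \left(-22\right) = 1034$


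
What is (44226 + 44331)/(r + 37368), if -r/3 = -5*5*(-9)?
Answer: 29519/12231 ≈ 2.4135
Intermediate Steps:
r = -675 (r = -3*(-5*5)*(-9) = -(-75)*(-9) = -3*225 = -675)
(44226 + 44331)/(r + 37368) = (44226 + 44331)/(-675 + 37368) = 88557/36693 = 88557*(1/36693) = 29519/12231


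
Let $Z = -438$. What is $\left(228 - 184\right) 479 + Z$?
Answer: $20638$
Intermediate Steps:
$\left(228 - 184\right) 479 + Z = \left(228 - 184\right) 479 - 438 = 44 \cdot 479 - 438 = 21076 - 438 = 20638$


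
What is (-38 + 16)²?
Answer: 484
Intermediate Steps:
(-38 + 16)² = (-22)² = 484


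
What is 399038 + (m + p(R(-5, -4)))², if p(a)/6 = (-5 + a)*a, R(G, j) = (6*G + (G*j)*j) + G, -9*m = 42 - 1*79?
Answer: 555410508247/81 ≈ 6.8569e+9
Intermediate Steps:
m = 37/9 (m = -(42 - 1*79)/9 = -(42 - 79)/9 = -⅑*(-37) = 37/9 ≈ 4.1111)
R(G, j) = 7*G + G*j² (R(G, j) = (6*G + G*j²) + G = 7*G + G*j²)
p(a) = 6*a*(-5 + a) (p(a) = 6*((-5 + a)*a) = 6*(a*(-5 + a)) = 6*a*(-5 + a))
399038 + (m + p(R(-5, -4)))² = 399038 + (37/9 + 6*(-5*(7 + (-4)²))*(-5 - 5*(7 + (-4)²)))² = 399038 + (37/9 + 6*(-5*(7 + 16))*(-5 - 5*(7 + 16)))² = 399038 + (37/9 + 6*(-5*23)*(-5 - 5*23))² = 399038 + (37/9 + 6*(-115)*(-5 - 115))² = 399038 + (37/9 + 6*(-115)*(-120))² = 399038 + (37/9 + 82800)² = 399038 + (745237/9)² = 399038 + 555378186169/81 = 555410508247/81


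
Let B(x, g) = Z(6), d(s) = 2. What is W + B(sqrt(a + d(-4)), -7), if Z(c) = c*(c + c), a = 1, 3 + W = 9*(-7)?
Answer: 6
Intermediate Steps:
W = -66 (W = -3 + 9*(-7) = -3 - 63 = -66)
Z(c) = 2*c**2 (Z(c) = c*(2*c) = 2*c**2)
B(x, g) = 72 (B(x, g) = 2*6**2 = 2*36 = 72)
W + B(sqrt(a + d(-4)), -7) = -66 + 72 = 6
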